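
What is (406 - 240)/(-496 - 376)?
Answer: -83/436 ≈ -0.19037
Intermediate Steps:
(406 - 240)/(-496 - 376) = 166/(-872) = 166*(-1/872) = -83/436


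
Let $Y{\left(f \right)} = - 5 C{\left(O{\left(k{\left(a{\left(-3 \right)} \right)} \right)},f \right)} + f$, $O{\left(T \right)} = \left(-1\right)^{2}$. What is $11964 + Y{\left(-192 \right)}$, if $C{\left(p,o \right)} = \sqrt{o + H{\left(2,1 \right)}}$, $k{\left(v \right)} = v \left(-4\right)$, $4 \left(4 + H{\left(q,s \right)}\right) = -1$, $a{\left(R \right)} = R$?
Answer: $11772 - \frac{5 i \sqrt{785}}{2} \approx 11772.0 - 70.045 i$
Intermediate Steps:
$H{\left(q,s \right)} = - \frac{17}{4}$ ($H{\left(q,s \right)} = -4 + \frac{1}{4} \left(-1\right) = -4 - \frac{1}{4} = - \frac{17}{4}$)
$k{\left(v \right)} = - 4 v$
$O{\left(T \right)} = 1$
$C{\left(p,o \right)} = \sqrt{- \frac{17}{4} + o}$ ($C{\left(p,o \right)} = \sqrt{o - \frac{17}{4}} = \sqrt{- \frac{17}{4} + o}$)
$Y{\left(f \right)} = f - \frac{5 \sqrt{-17 + 4 f}}{2}$ ($Y{\left(f \right)} = - 5 \frac{\sqrt{-17 + 4 f}}{2} + f = - \frac{5 \sqrt{-17 + 4 f}}{2} + f = f - \frac{5 \sqrt{-17 + 4 f}}{2}$)
$11964 + Y{\left(-192 \right)} = 11964 - \left(192 + \frac{5 \sqrt{-17 + 4 \left(-192\right)}}{2}\right) = 11964 - \left(192 + \frac{5 \sqrt{-17 - 768}}{2}\right) = 11964 - \left(192 + \frac{5 \sqrt{-785}}{2}\right) = 11964 - \left(192 + \frac{5 i \sqrt{785}}{2}\right) = 11772 - \frac{5 i \sqrt{785}}{2}$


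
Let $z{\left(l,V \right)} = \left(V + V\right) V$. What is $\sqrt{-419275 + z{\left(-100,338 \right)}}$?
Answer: $i \sqrt{190787} \approx 436.79 i$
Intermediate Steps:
$z{\left(l,V \right)} = 2 V^{2}$ ($z{\left(l,V \right)} = 2 V V = 2 V^{2}$)
$\sqrt{-419275 + z{\left(-100,338 \right)}} = \sqrt{-419275 + 2 \cdot 338^{2}} = \sqrt{-419275 + 2 \cdot 114244} = \sqrt{-419275 + 228488} = \sqrt{-190787} = i \sqrt{190787}$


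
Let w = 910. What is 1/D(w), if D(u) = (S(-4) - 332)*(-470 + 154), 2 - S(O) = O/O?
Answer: 1/104596 ≈ 9.5606e-6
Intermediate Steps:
S(O) = 1 (S(O) = 2 - O/O = 2 - 1*1 = 2 - 1 = 1)
D(u) = 104596 (D(u) = (1 - 332)*(-470 + 154) = -331*(-316) = 104596)
1/D(w) = 1/104596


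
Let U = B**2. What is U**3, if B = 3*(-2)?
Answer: 46656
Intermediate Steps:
B = -6
U = 36 (U = (-6)**2 = 36)
U**3 = 36**3 = 46656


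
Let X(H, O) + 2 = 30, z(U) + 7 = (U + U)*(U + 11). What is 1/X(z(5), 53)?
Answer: 1/28 ≈ 0.035714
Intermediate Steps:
z(U) = -7 + 2*U*(11 + U) (z(U) = -7 + (U + U)*(U + 11) = -7 + (2*U)*(11 + U) = -7 + 2*U*(11 + U))
X(H, O) = 28 (X(H, O) = -2 + 30 = 28)
1/X(z(5), 53) = 1/28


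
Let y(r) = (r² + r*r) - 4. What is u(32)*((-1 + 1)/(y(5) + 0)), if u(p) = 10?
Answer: 0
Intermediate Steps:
y(r) = -4 + 2*r² (y(r) = (r² + r²) - 4 = 2*r² - 4 = -4 + 2*r²)
u(32)*((-1 + 1)/(y(5) + 0)) = 10*((-1 + 1)/((-4 + 2*5²) + 0)) = 10*(0/((-4 + 2*25) + 0)) = 10*(0/((-4 + 50) + 0)) = 10*(0/(46 + 0)) = 10*(0/46) = 10*(0*(1/46)) = 10*0 = 0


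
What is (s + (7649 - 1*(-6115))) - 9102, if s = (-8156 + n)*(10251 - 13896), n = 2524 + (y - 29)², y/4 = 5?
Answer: 20238057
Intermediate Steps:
y = 20 (y = 4*5 = 20)
n = 2605 (n = 2524 + (20 - 29)² = 2524 + (-9)² = 2524 + 81 = 2605)
s = 20233395 (s = (-8156 + 2605)*(10251 - 13896) = -5551*(-3645) = 20233395)
(s + (7649 - 1*(-6115))) - 9102 = (20233395 + (7649 - 1*(-6115))) - 9102 = (20233395 + (7649 + 6115)) - 9102 = (20233395 + 13764) - 9102 = 20247159 - 9102 = 20238057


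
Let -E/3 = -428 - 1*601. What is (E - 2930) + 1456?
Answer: 1613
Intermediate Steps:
E = 3087 (E = -3*(-428 - 1*601) = -3*(-428 - 601) = -3*(-1029) = 3087)
(E - 2930) + 1456 = (3087 - 2930) + 1456 = 157 + 1456 = 1613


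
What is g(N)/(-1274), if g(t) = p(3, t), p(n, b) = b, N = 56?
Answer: -4/91 ≈ -0.043956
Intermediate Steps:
g(t) = t
g(N)/(-1274) = 56/(-1274) = 56*(-1/1274) = -4/91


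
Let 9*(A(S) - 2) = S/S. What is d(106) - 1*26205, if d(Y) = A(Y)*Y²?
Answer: -22361/9 ≈ -2484.6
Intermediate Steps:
A(S) = 19/9 (A(S) = 2 + (S/S)/9 = 2 + (⅑)*1 = 2 + ⅑ = 19/9)
d(Y) = 19*Y²/9
d(106) - 1*26205 = (19/9)*106² - 1*26205 = (19/9)*11236 - 26205 = 213484/9 - 26205 = -22361/9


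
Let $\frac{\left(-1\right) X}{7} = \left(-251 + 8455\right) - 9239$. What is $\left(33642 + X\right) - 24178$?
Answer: $16709$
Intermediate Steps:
$X = 7245$ ($X = - 7 \left(\left(-251 + 8455\right) - 9239\right) = - 7 \left(8204 - 9239\right) = \left(-7\right) \left(-1035\right) = 7245$)
$\left(33642 + X\right) - 24178 = \left(33642 + 7245\right) - 24178 = 40887 - 24178 = 16709$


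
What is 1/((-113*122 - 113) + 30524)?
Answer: 1/16625 ≈ 6.0150e-5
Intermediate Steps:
1/((-113*122 - 113) + 30524) = 1/((-13786 - 113) + 30524) = 1/(-13899 + 30524) = 1/16625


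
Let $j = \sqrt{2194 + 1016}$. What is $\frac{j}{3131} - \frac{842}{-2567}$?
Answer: $\frac{842}{2567} + \frac{\sqrt{3210}}{3131} \approx 0.3461$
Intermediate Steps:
$j = \sqrt{3210} \approx 56.657$
$\frac{j}{3131} - \frac{842}{-2567} = \frac{\sqrt{3210}}{3131} - \frac{842}{-2567} = \sqrt{3210} \cdot \frac{1}{3131} - - \frac{842}{2567} = \frac{\sqrt{3210}}{3131} + \frac{842}{2567} = \frac{842}{2567} + \frac{\sqrt{3210}}{3131}$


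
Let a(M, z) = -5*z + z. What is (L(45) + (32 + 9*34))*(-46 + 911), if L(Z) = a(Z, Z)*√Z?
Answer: 292370 - 467100*√5 ≈ -7.5210e+5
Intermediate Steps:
a(M, z) = -4*z
L(Z) = -4*Z^(3/2) (L(Z) = (-4*Z)*√Z = -4*Z^(3/2))
(L(45) + (32 + 9*34))*(-46 + 911) = (-540*√5 + (32 + 9*34))*(-46 + 911) = (-540*√5 + (32 + 306))*865 = (-540*√5 + 338)*865 = (338 - 540*√5)*865 = 292370 - 467100*√5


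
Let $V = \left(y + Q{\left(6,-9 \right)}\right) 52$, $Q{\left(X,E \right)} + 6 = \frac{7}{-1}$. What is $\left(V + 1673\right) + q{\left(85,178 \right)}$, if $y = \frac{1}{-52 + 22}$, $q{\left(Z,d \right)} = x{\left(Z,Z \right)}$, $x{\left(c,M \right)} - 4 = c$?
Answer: $\frac{16264}{15} \approx 1084.3$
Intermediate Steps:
$x{\left(c,M \right)} = 4 + c$
$q{\left(Z,d \right)} = 4 + Z$
$y = - \frac{1}{30}$ ($y = \frac{1}{-30} = - \frac{1}{30} \approx -0.033333$)
$Q{\left(X,E \right)} = -13$ ($Q{\left(X,E \right)} = -6 + \frac{7}{-1} = -6 + 7 \left(-1\right) = -6 - 7 = -13$)
$V = - \frac{10166}{15}$ ($V = \left(- \frac{1}{30} - 13\right) 52 = \left(- \frac{391}{30}\right) 52 = - \frac{10166}{15} \approx -677.73$)
$\left(V + 1673\right) + q{\left(85,178 \right)} = \left(- \frac{10166}{15} + 1673\right) + \left(4 + 85\right) = \frac{14929}{15} + 89 = \frac{16264}{15}$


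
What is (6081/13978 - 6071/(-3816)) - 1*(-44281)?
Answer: 1181029365511/26670024 ≈ 44283.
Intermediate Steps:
(6081/13978 - 6071/(-3816)) - 1*(-44281) = (6081*(1/13978) - 6071*(-1/3816)) + 44281 = (6081/13978 + 6071/3816) + 44281 = 54032767/26670024 + 44281 = 1181029365511/26670024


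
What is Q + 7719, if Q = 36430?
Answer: 44149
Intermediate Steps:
Q + 7719 = 36430 + 7719 = 44149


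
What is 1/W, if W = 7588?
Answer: 1/7588 ≈ 0.00013179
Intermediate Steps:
1/W = 1/7588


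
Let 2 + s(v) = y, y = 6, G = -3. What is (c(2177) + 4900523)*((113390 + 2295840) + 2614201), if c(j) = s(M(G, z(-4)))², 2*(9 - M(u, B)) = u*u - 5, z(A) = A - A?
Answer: 24617519529309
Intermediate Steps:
z(A) = 0
M(u, B) = 23/2 - u²/2 (M(u, B) = 9 - (u*u - 5)/2 = 9 - (u² - 5)/2 = 9 - (-5 + u²)/2 = 9 + (5/2 - u²/2) = 23/2 - u²/2)
s(v) = 4 (s(v) = -2 + 6 = 4)
c(j) = 16 (c(j) = 4² = 16)
(c(2177) + 4900523)*((113390 + 2295840) + 2614201) = (16 + 4900523)*((113390 + 2295840) + 2614201) = 4900539*(2409230 + 2614201) = 4900539*5023431 = 24617519529309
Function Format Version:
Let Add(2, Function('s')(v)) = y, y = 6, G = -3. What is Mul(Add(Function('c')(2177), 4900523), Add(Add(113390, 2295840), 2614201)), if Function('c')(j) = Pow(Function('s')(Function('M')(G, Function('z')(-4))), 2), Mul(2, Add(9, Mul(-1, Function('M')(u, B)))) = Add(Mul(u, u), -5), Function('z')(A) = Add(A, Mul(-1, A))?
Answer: 24617519529309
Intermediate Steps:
Function('z')(A) = 0
Function('M')(u, B) = Add(Rational(23, 2), Mul(Rational(-1, 2), Pow(u, 2))) (Function('M')(u, B) = Add(9, Mul(Rational(-1, 2), Add(Mul(u, u), -5))) = Add(9, Mul(Rational(-1, 2), Add(Pow(u, 2), -5))) = Add(9, Mul(Rational(-1, 2), Add(-5, Pow(u, 2)))) = Add(9, Add(Rational(5, 2), Mul(Rational(-1, 2), Pow(u, 2)))) = Add(Rational(23, 2), Mul(Rational(-1, 2), Pow(u, 2))))
Function('s')(v) = 4 (Function('s')(v) = Add(-2, 6) = 4)
Function('c')(j) = 16 (Function('c')(j) = Pow(4, 2) = 16)
Mul(Add(Function('c')(2177), 4900523), Add(Add(113390, 2295840), 2614201)) = Mul(Add(16, 4900523), Add(Add(113390, 2295840), 2614201)) = Mul(4900539, Add(2409230, 2614201)) = Mul(4900539, 5023431) = 24617519529309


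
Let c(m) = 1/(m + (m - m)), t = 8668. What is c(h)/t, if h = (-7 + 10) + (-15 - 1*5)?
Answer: -1/147356 ≈ -6.7863e-6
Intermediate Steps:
h = -17 (h = 3 + (-15 - 5) = 3 - 20 = -17)
c(m) = 1/m (c(m) = 1/(m + 0) = 1/m)
c(h)/t = 1/(-17*8668) = -1/17*1/8668 = -1/147356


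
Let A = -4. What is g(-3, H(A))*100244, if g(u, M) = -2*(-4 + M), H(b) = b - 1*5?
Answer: 2606344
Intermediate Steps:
H(b) = -5 + b (H(b) = b - 5 = -5 + b)
g(u, M) = 8 - 2*M
g(-3, H(A))*100244 = (8 - 2*(-5 - 4))*100244 = (8 - 2*(-9))*100244 = (8 + 18)*100244 = 26*100244 = 2606344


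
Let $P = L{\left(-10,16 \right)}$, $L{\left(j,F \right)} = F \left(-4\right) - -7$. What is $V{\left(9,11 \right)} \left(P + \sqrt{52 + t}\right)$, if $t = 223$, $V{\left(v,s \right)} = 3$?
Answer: $-171 + 15 \sqrt{11} \approx -121.25$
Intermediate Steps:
$L{\left(j,F \right)} = 7 - 4 F$ ($L{\left(j,F \right)} = - 4 F + 7 = 7 - 4 F$)
$P = -57$ ($P = 7 - 64 = -57$)
$V{\left(9,11 \right)} \left(P + \sqrt{52 + t}\right) = 3 \left(-57 + \sqrt{52 + 223}\right) = 3 \left(-57 + \sqrt{275}\right) = 3 \left(-57 + 5 \sqrt{11}\right) = -171 + 15 \sqrt{11}$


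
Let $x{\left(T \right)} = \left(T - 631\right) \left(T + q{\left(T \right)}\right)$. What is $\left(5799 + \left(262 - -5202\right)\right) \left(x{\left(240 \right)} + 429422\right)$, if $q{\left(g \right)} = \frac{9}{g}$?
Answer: $\frac{302359593781}{80} \approx 3.7795 \cdot 10^{9}$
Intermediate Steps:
$x{\left(T \right)} = \left(-631 + T\right) \left(T + \frac{9}{T}\right)$ ($x{\left(T \right)} = \left(T - 631\right) \left(T + \frac{9}{T}\right) = \left(-631 + T\right) \left(T + \frac{9}{T}\right)$)
$\left(5799 + \left(262 - -5202\right)\right) \left(x{\left(240 \right)} + 429422\right) = \left(5799 + \left(262 - -5202\right)\right) \left(\left(9 + 240^{2} - \frac{5679}{240} - 151440\right) + 429422\right) = \left(5799 + \left(262 + 5202\right)\right) \left(\left(9 + 57600 - \frac{1893}{80} - 151440\right) + 429422\right) = \left(5799 + 5464\right) \left(\left(9 + 57600 - \frac{1893}{80} - 151440\right) + 429422\right) = 11263 \left(- \frac{7508373}{80} + 429422\right) = 11263 \cdot \frac{26845387}{80} = \frac{302359593781}{80}$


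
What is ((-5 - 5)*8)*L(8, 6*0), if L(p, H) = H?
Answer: 0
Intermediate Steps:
((-5 - 5)*8)*L(8, 6*0) = ((-5 - 5)*8)*(6*0) = -10*8*0 = -80*0 = 0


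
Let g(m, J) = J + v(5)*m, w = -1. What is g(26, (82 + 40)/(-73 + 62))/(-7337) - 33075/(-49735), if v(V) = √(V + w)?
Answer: 372555/564949 ≈ 0.65945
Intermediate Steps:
v(V) = √(-1 + V) (v(V) = √(V - 1) = √(-1 + V))
g(m, J) = J + 2*m (g(m, J) = J + √(-1 + 5)*m = J + √4*m = J + 2*m)
g(26, (82 + 40)/(-73 + 62))/(-7337) - 33075/(-49735) = ((82 + 40)/(-73 + 62) + 2*26)/(-7337) - 33075/(-49735) = (122/(-11) + 52)*(-1/7337) - 33075*(-1/49735) = (122*(-1/11) + 52)*(-1/7337) + 135/203 = (-122/11 + 52)*(-1/7337) + 135/203 = (450/11)*(-1/7337) + 135/203 = -450/80707 + 135/203 = 372555/564949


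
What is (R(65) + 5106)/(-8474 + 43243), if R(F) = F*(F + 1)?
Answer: 9396/34769 ≈ 0.27024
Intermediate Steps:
R(F) = F*(1 + F)
(R(65) + 5106)/(-8474 + 43243) = (65*(1 + 65) + 5106)/(-8474 + 43243) = (65*66 + 5106)/34769 = (4290 + 5106)*(1/34769) = 9396*(1/34769) = 9396/34769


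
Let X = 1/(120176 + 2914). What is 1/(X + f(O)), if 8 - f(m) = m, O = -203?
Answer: 123090/25971991 ≈ 0.0047393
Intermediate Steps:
f(m) = 8 - m
X = 1/123090 ≈ 8.1241e-6
1/(X + f(O)) = 1/(1/123090 + (8 - 1*(-203))) = 1/(1/123090 + (8 + 203)) = 1/(1/123090 + 211) = 1/(25971991/123090) = 123090/25971991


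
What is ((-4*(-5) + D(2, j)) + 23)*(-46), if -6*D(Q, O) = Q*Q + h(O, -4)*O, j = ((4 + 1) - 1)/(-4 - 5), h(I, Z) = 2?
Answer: -52762/27 ≈ -1954.1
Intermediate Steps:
j = -4/9 (j = (5 - 1)/(-9) = 4*(-1/9) = -4/9 ≈ -0.44444)
D(Q, O) = -O/3 - Q**2/6 (D(Q, O) = -(Q*Q + 2*O)/6 = -(Q**2 + 2*O)/6 = -O/3 - Q**2/6)
((-4*(-5) + D(2, j)) + 23)*(-46) = ((-4*(-5) + (-1/3*(-4/9) - 1/6*2**2)) + 23)*(-46) = ((20 + (4/27 - 1/6*4)) + 23)*(-46) = ((20 + (4/27 - 2/3)) + 23)*(-46) = ((20 - 14/27) + 23)*(-46) = (526/27 + 23)*(-46) = (1147/27)*(-46) = -52762/27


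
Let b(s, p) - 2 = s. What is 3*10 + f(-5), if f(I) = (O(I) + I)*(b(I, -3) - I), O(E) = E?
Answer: 10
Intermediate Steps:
b(s, p) = 2 + s
f(I) = 4*I (f(I) = (I + I)*((2 + I) - I) = (2*I)*2 = 4*I)
3*10 + f(-5) = 3*10 + 4*(-5) = 30 - 20 = 10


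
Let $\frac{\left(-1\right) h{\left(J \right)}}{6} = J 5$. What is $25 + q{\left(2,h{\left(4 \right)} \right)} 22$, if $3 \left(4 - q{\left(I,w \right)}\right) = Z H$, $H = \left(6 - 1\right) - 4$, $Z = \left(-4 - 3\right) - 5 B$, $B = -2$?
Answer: $91$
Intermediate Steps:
$h{\left(J \right)} = - 30 J$ ($h{\left(J \right)} = - 6 J 5 = - 6 \cdot 5 J = - 30 J$)
$Z = 3$ ($Z = \left(-4 - 3\right) - -10 = \left(-4 - 3\right) + 10 = -7 + 10 = 3$)
$H = 1$ ($H = 5 - 4 = 1$)
$q{\left(I,w \right)} = 3$ ($q{\left(I,w \right)} = 4 - \frac{3 \cdot 1}{3} = 4 - 1 = 3$)
$25 + q{\left(2,h{\left(4 \right)} \right)} 22 = 25 + 3 \cdot 22 = 25 + 66 = 91$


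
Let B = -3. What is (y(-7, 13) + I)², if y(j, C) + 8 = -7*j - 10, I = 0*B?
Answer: 961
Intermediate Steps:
I = 0 (I = 0*(-3) = 0)
y(j, C) = -18 - 7*j (y(j, C) = -8 + (-7*j - 10) = -8 + (-10 - 7*j) = -18 - 7*j)
(y(-7, 13) + I)² = ((-18 - 7*(-7)) + 0)² = ((-18 + 49) + 0)² = (31 + 0)² = 31² = 961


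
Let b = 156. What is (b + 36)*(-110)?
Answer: -21120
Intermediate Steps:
(b + 36)*(-110) = (156 + 36)*(-110) = 192*(-110) = -21120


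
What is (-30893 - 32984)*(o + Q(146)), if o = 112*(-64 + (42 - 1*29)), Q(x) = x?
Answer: 355539382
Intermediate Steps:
o = -5712 (o = 112*(-64 + (42 - 29)) = 112*(-64 + 13) = 112*(-51) = -5712)
(-30893 - 32984)*(o + Q(146)) = (-30893 - 32984)*(-5712 + 146) = -63877*(-5566) = 355539382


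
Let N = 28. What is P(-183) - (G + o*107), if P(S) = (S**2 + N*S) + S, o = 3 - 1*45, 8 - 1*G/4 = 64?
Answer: 32900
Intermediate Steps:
G = -224 (G = 32 - 4*64 = 32 - 256 = -224)
o = -42 (o = 3 - 45 = -42)
P(S) = S**2 + 29*S (P(S) = (S**2 + 28*S) + S = S**2 + 29*S)
P(-183) - (G + o*107) = -183*(29 - 183) - (-224 - 42*107) = -183*(-154) - (-224 - 4494) = 28182 - 1*(-4718) = 28182 + 4718 = 32900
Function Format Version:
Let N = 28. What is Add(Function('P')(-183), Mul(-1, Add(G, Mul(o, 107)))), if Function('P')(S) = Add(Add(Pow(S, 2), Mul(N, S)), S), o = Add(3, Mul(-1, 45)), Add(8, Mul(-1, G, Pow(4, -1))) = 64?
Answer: 32900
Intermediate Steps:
G = -224 (G = Add(32, Mul(-4, 64)) = Add(32, -256) = -224)
o = -42 (o = Add(3, -45) = -42)
Function('P')(S) = Add(Pow(S, 2), Mul(29, S)) (Function('P')(S) = Add(Add(Pow(S, 2), Mul(28, S)), S) = Add(Pow(S, 2), Mul(29, S)))
Add(Function('P')(-183), Mul(-1, Add(G, Mul(o, 107)))) = Add(Mul(-183, Add(29, -183)), Mul(-1, Add(-224, Mul(-42, 107)))) = Add(Mul(-183, -154), Mul(-1, Add(-224, -4494))) = Add(28182, Mul(-1, -4718)) = Add(28182, 4718) = 32900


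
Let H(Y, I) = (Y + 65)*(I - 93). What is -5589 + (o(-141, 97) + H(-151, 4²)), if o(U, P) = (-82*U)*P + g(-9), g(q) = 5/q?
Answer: 10102918/9 ≈ 1.1225e+6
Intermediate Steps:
H(Y, I) = (-93 + I)*(65 + Y) (H(Y, I) = (65 + Y)*(-93 + I) = (-93 + I)*(65 + Y))
o(U, P) = -5/9 - 82*P*U (o(U, P) = (-82*U)*P + 5/(-9) = -82*P*U + 5*(-⅑) = -82*P*U - 5/9 = -5/9 - 82*P*U)
-5589 + (o(-141, 97) + H(-151, 4²)) = -5589 + ((-5/9 - 82*97*(-141)) + (-6045 - 93*(-151) + 65*4² + 4²*(-151))) = -5589 + ((-5/9 + 1121514) + (-6045 + 14043 + 65*16 + 16*(-151))) = -5589 + (10093621/9 + (-6045 + 14043 + 1040 - 2416)) = -5589 + (10093621/9 + 6622) = -5589 + 10153219/9 = 10102918/9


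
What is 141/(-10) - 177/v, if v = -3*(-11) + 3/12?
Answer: -25833/1330 ≈ -19.423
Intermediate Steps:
v = 133/4 (v = 33 + 3*(1/12) = 33 + 1/4 = 133/4 ≈ 33.250)
141/(-10) - 177/v = 141/(-10) - 177/133/4 = 141*(-1/10) - 177*4/133 = -141/10 - 708/133 = -25833/1330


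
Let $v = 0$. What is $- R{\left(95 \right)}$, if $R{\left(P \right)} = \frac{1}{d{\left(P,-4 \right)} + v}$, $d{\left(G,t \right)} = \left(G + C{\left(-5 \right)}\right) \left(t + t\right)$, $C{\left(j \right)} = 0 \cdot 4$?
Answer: $\frac{1}{760} \approx 0.0013158$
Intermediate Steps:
$C{\left(j \right)} = 0$
$d{\left(G,t \right)} = 2 G t$ ($d{\left(G,t \right)} = \left(G + 0\right) \left(t + t\right) = G 2 t = 2 G t$)
$R{\left(P \right)} = - \frac{1}{8 P}$ ($R{\left(P \right)} = \frac{1}{2 P \left(-4\right) + 0} = \frac{1}{- 8 P + 0} = \frac{1}{\left(-8\right) P} = - \frac{1}{8 P}$)
$- R{\left(95 \right)} = - \frac{-1}{8 \cdot 95} = \left(-1\right) \left(- \frac{1}{760}\right) = \frac{1}{760}$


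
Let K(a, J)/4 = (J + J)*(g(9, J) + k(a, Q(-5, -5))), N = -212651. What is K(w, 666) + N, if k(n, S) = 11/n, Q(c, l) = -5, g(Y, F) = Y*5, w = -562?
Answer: 7588325/281 ≈ 27005.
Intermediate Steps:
g(Y, F) = 5*Y
K(a, J) = 8*J*(45 + 11/a) (K(a, J) = 4*((J + J)*(5*9 + 11/a)) = 4*((2*J)*(45 + 11/a)) = 4*(2*J*(45 + 11/a)) = 8*J*(45 + 11/a))
K(w, 666) + N = (360*666 + 88*666/(-562)) - 212651 = (239760 + 88*666*(-1/562)) - 212651 = (239760 - 29304/281) - 212651 = 67343256/281 - 212651 = 7588325/281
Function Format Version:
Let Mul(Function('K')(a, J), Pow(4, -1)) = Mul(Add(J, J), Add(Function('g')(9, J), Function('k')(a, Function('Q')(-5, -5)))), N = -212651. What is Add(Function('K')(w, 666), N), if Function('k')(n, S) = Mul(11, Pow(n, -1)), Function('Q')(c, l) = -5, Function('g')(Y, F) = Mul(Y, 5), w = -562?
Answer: Rational(7588325, 281) ≈ 27005.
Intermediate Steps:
Function('g')(Y, F) = Mul(5, Y)
Function('K')(a, J) = Mul(8, J, Add(45, Mul(11, Pow(a, -1)))) (Function('K')(a, J) = Mul(4, Mul(Add(J, J), Add(Mul(5, 9), Mul(11, Pow(a, -1))))) = Mul(4, Mul(Mul(2, J), Add(45, Mul(11, Pow(a, -1))))) = Mul(4, Mul(2, J, Add(45, Mul(11, Pow(a, -1))))) = Mul(8, J, Add(45, Mul(11, Pow(a, -1)))))
Add(Function('K')(w, 666), N) = Add(Add(Mul(360, 666), Mul(88, 666, Pow(-562, -1))), -212651) = Add(Add(239760, Mul(88, 666, Rational(-1, 562))), -212651) = Add(Add(239760, Rational(-29304, 281)), -212651) = Add(Rational(67343256, 281), -212651) = Rational(7588325, 281)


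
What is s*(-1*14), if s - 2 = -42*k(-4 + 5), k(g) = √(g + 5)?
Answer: -28 + 588*√6 ≈ 1412.3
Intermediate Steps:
k(g) = √(5 + g)
s = 2 - 42*√6 (s = 2 - 42*√(5 + (-4 + 5)) = 2 - 42*√(5 + 1) = 2 - 42*√6 ≈ -100.88)
s*(-1*14) = (2 - 42*√6)*(-1*14) = (2 - 42*√6)*(-14) = -28 + 588*√6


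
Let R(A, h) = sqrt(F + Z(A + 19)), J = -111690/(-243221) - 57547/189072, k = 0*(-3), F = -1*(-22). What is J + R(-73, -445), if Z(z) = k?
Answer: 7120812793/45986280912 + sqrt(22) ≈ 4.8453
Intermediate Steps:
F = 22
k = 0
Z(z) = 0
J = 7120812793/45986280912 (J = -111690*(-1/243221) - 57547*1/189072 = 111690/243221 - 57547/189072 = 7120812793/45986280912 ≈ 0.15485)
R(A, h) = sqrt(22) (R(A, h) = sqrt(22 + 0) = sqrt(22))
J + R(-73, -445) = 7120812793/45986280912 + sqrt(22)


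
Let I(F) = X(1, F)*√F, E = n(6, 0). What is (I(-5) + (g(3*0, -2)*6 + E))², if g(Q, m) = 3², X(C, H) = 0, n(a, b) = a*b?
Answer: 2916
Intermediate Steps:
E = 0 (E = 6*0 = 0)
g(Q, m) = 9
I(F) = 0 (I(F) = 0*√F = 0)
(I(-5) + (g(3*0, -2)*6 + E))² = (0 + (9*6 + 0))² = (0 + (54 + 0))² = (0 + 54)² = 54² = 2916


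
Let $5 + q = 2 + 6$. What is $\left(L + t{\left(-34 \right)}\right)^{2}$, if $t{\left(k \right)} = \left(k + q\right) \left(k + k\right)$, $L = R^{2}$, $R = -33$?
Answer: $10220809$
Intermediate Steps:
$q = 3$ ($q = -5 + \left(2 + 6\right) = -5 + 8 = 3$)
$L = 1089$ ($L = \left(-33\right)^{2} = 1089$)
$t{\left(k \right)} = 2 k \left(3 + k\right)$ ($t{\left(k \right)} = \left(k + 3\right) \left(k + k\right) = \left(3 + k\right) 2 k = 2 k \left(3 + k\right)$)
$\left(L + t{\left(-34 \right)}\right)^{2} = \left(1089 + 2 \left(-34\right) \left(3 - 34\right)\right)^{2} = \left(1089 + 2 \left(-34\right) \left(-31\right)\right)^{2} = \left(1089 + 2108\right)^{2} = 3197^{2} = 10220809$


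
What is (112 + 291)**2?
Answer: 162409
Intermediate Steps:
(112 + 291)**2 = 403**2 = 162409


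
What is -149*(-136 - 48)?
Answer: 27416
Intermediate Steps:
-149*(-136 - 48) = -149*(-184) = 27416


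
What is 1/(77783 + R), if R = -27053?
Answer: 1/50730 ≈ 1.9712e-5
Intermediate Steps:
1/(77783 + R) = 1/(77783 - 27053) = 1/50730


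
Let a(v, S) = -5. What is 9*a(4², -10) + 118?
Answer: 73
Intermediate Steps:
9*a(4², -10) + 118 = 9*(-5) + 118 = -45 + 118 = 73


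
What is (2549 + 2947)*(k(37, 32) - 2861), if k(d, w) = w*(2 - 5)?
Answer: -16251672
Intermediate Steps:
k(d, w) = -3*w (k(d, w) = w*(-3) = -3*w)
(2549 + 2947)*(k(37, 32) - 2861) = (2549 + 2947)*(-3*32 - 2861) = 5496*(-96 - 2861) = 5496*(-2957) = -16251672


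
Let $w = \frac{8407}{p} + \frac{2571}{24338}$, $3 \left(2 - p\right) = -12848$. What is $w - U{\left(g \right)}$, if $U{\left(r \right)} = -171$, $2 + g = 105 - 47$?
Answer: $\frac{13535656956}{78210163} \approx 173.07$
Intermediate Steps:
$g = 56$ ($g = -2 + \left(105 - 47\right) = -2 + 58 = 56$)
$p = \frac{12854}{3}$ ($p = 2 - - \frac{12848}{3} = 2 + \frac{12848}{3} = \frac{12854}{3} \approx 4284.7$)
$w = \frac{161719083}{78210163}$ ($w = \frac{8407}{\frac{12854}{3}} + \frac{2571}{24338} = 8407 \cdot \frac{3}{12854} + 2571 \cdot \frac{1}{24338} = \frac{25221}{12854} + \frac{2571}{24338} = \frac{161719083}{78210163} \approx 2.0677$)
$w - U{\left(g \right)} = \frac{161719083}{78210163} - -171 = \frac{161719083}{78210163} + 171 = \frac{13535656956}{78210163}$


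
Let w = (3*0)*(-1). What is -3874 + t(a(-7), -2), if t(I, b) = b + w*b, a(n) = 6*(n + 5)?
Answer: -3876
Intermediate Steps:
w = 0 (w = 0*(-1) = 0)
a(n) = 30 + 6*n (a(n) = 6*(5 + n) = 30 + 6*n)
t(I, b) = b (t(I, b) = b + 0*b = b + 0 = b)
-3874 + t(a(-7), -2) = -3874 - 2 = -3876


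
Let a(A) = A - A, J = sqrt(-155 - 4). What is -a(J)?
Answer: 0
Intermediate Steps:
J = I*sqrt(159) (J = sqrt(-159) = I*sqrt(159) ≈ 12.61*I)
a(A) = 0
-a(J) = -1*0 = 0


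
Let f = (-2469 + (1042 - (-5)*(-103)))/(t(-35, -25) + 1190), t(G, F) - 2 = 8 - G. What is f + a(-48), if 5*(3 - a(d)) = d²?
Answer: -113465/247 ≈ -459.37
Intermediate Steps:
t(G, F) = 10 - G (t(G, F) = 2 + (8 - G) = 10 - G)
a(d) = 3 - d²/5
f = -1942/1235 (f = (-2469 + (1042 - (-5)*(-103)))/((10 - 1*(-35)) + 1190) = (-2469 + (1042 - 1*515))/((10 + 35) + 1190) = (-2469 + (1042 - 515))/(45 + 1190) = (-2469 + 527)/1235 = -1942*1/1235 = -1942/1235 ≈ -1.5725)
f + a(-48) = -1942/1235 + (3 - ⅕*(-48)²) = -1942/1235 + (3 - ⅕*2304) = -1942/1235 + (3 - 2304/5) = -1942/1235 - 2289/5 = -113465/247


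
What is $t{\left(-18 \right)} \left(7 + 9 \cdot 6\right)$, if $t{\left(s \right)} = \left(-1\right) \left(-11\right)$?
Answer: $671$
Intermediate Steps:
$t{\left(s \right)} = 11$
$t{\left(-18 \right)} \left(7 + 9 \cdot 6\right) = 11 \left(7 + 9 \cdot 6\right) = 11 \left(7 + 54\right) = 11 \cdot 61 = 671$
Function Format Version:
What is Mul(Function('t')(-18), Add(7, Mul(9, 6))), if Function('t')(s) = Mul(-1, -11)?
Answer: 671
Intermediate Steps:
Function('t')(s) = 11
Mul(Function('t')(-18), Add(7, Mul(9, 6))) = Mul(11, Add(7, Mul(9, 6))) = Mul(11, Add(7, 54)) = Mul(11, 61) = 671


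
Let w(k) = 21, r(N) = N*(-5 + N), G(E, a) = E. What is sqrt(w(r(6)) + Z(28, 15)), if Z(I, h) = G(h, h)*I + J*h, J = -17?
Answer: sqrt(186) ≈ 13.638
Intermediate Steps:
Z(I, h) = -17*h + I*h (Z(I, h) = h*I - 17*h = I*h - 17*h = -17*h + I*h)
sqrt(w(r(6)) + Z(28, 15)) = sqrt(21 + 15*(-17 + 28)) = sqrt(21 + 15*11) = sqrt(21 + 165) = sqrt(186)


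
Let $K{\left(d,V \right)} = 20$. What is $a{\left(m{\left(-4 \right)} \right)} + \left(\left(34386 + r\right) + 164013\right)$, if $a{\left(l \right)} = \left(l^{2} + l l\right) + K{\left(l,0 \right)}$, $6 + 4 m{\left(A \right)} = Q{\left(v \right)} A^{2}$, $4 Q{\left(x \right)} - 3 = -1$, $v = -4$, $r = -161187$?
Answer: $\frac{74465}{2} \approx 37233.0$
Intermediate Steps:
$Q{\left(x \right)} = \frac{1}{2}$ ($Q{\left(x \right)} = \frac{3}{4} + \frac{1}{4} \left(-1\right) = \frac{3}{4} - \frac{1}{4} = \frac{1}{2}$)
$m{\left(A \right)} = - \frac{3}{2} + \frac{A^{2}}{8}$ ($m{\left(A \right)} = - \frac{3}{2} + \frac{\frac{1}{2} A^{2}}{4} = - \frac{3}{2} + \frac{A^{2}}{8}$)
$a{\left(l \right)} = 20 + 2 l^{2}$ ($a{\left(l \right)} = \left(l^{2} + l l\right) + 20 = \left(l^{2} + l^{2}\right) + 20 = 2 l^{2} + 20 = 20 + 2 l^{2}$)
$a{\left(m{\left(-4 \right)} \right)} + \left(\left(34386 + r\right) + 164013\right) = \left(20 + 2 \left(- \frac{3}{2} + \frac{\left(-4\right)^{2}}{8}\right)^{2}\right) + \left(\left(34386 - 161187\right) + 164013\right) = \left(20 + 2 \left(- \frac{3}{2} + \frac{1}{8} \cdot 16\right)^{2}\right) + \left(-126801 + 164013\right) = \left(20 + 2 \left(- \frac{3}{2} + 2\right)^{2}\right) + 37212 = \left(20 + \frac{2}{4}\right) + 37212 = \left(20 + 2 \cdot \frac{1}{4}\right) + 37212 = \left(20 + \frac{1}{2}\right) + 37212 = \frac{41}{2} + 37212 = \frac{74465}{2}$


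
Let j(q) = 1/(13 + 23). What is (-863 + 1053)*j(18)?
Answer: 95/18 ≈ 5.2778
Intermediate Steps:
j(q) = 1/36
(-863 + 1053)*j(18) = (-863 + 1053)*(1/36) = 190*(1/36) = 95/18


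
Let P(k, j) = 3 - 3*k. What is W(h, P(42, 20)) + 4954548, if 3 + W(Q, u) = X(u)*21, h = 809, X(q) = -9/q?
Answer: 203136408/41 ≈ 4.9545e+6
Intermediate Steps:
W(Q, u) = -3 - 189/u (W(Q, u) = -3 - 9/u*21 = -3 - 189/u)
W(h, P(42, 20)) + 4954548 = (-3 - 189/(3 - 3*42)) + 4954548 = (-3 - 189/(3 - 126)) + 4954548 = (-3 - 189/(-123)) + 4954548 = (-3 - 189*(-1/123)) + 4954548 = (-3 + 63/41) + 4954548 = -60/41 + 4954548 = 203136408/41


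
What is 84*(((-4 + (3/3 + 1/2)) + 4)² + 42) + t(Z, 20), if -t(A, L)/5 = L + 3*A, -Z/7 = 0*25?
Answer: 3617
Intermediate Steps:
Z = 0 (Z = -0*25 = -7*0 = 0)
t(A, L) = -15*A - 5*L (t(A, L) = -5*(L + 3*A) = -15*A - 5*L)
84*(((-4 + (3/3 + 1/2)) + 4)² + 42) + t(Z, 20) = 84*(((-4 + (3/3 + 1/2)) + 4)² + 42) + (-15*0 - 5*20) = 84*(((-4 + (3*(⅓) + 1*(½))) + 4)² + 42) + (0 - 100) = 84*(((-4 + (1 + ½)) + 4)² + 42) - 100 = 84*(((-4 + 3/2) + 4)² + 42) - 100 = 84*((-5/2 + 4)² + 42) - 100 = 84*((3/2)² + 42) - 100 = 84*(9/4 + 42) - 100 = 84*(177/4) - 100 = 3717 - 100 = 3617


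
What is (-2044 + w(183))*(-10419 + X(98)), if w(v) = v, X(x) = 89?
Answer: 19224130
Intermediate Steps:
(-2044 + w(183))*(-10419 + X(98)) = (-2044 + 183)*(-10419 + 89) = -1861*(-10330) = 19224130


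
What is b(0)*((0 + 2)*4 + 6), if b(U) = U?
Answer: 0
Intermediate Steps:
b(0)*((0 + 2)*4 + 6) = 0*((0 + 2)*4 + 6) = 0*(2*4 + 6) = 0*(8 + 6) = 0*14 = 0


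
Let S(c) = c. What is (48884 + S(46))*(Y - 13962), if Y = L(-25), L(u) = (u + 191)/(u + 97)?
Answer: -4098287095/6 ≈ -6.8305e+8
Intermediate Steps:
L(u) = (191 + u)/(97 + u)
Y = 83/36 (Y = (191 - 25)/(97 - 25) = 166/72 = (1/72)*166 = 83/36 ≈ 2.3056)
(48884 + S(46))*(Y - 13962) = (48884 + 46)*(83/36 - 13962) = 48930*(-502549/36) = -4098287095/6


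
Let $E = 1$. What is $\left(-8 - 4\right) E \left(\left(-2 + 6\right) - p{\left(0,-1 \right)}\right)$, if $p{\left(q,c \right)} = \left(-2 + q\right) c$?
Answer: $-24$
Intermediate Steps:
$p{\left(q,c \right)} = c \left(-2 + q\right)$
$\left(-8 - 4\right) E \left(\left(-2 + 6\right) - p{\left(0,-1 \right)}\right) = \left(-8 - 4\right) 1 \left(\left(-2 + 6\right) - - (-2 + 0)\right) = \left(-12\right) 1 \left(4 - \left(-1\right) \left(-2\right)\right) = - 12 \left(4 - 2\right) = \left(-12\right) 2 = -24$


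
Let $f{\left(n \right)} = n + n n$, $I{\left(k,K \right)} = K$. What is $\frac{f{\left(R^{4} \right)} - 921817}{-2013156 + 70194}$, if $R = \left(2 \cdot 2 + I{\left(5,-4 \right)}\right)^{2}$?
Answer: $\frac{921817}{1942962} \approx 0.47444$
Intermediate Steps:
$R = 0$ ($R = \left(2 \cdot 2 - 4\right)^{2} = \left(4 - 4\right)^{2} = 0^{2} = 0$)
$f{\left(n \right)} = n + n^{2}$
$\frac{f{\left(R^{4} \right)} - 921817}{-2013156 + 70194} = \frac{0^{4} \left(1 + 0^{4}\right) - 921817}{-2013156 + 70194} = \frac{0 \left(1 + 0\right) - 921817}{-1942962} = \left(0 \cdot 1 - 921817\right) \left(- \frac{1}{1942962}\right) = \left(0 - 921817\right) \left(- \frac{1}{1942962}\right) = \left(-921817\right) \left(- \frac{1}{1942962}\right) = \frac{921817}{1942962}$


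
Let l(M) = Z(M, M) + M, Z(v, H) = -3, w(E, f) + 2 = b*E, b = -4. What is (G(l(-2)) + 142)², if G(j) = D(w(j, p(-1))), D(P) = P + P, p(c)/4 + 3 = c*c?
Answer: 31684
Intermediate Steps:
p(c) = -12 + 4*c² (p(c) = -12 + 4*(c*c) = -12 + 4*c²)
w(E, f) = -2 - 4*E
D(P) = 2*P
l(M) = -3 + M
G(j) = -4 - 8*j (G(j) = 2*(-2 - 4*j) = -4 - 8*j)
(G(l(-2)) + 142)² = ((-4 - 8*(-3 - 2)) + 142)² = ((-4 - 8*(-5)) + 142)² = ((-4 + 40) + 142)² = (36 + 142)² = 178² = 31684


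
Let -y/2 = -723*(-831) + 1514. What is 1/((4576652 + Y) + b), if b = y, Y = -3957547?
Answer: -1/585549 ≈ -1.7078e-6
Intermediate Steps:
y = -1204654 (y = -2*(-723*(-831) + 1514) = -2*(600813 + 1514) = -2*602327 = -1204654)
b = -1204654
1/((4576652 + Y) + b) = 1/((4576652 - 3957547) - 1204654) = 1/(619105 - 1204654) = 1/(-585549) = -1/585549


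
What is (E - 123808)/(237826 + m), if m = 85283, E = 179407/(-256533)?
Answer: -31761017071/82888121097 ≈ -0.38318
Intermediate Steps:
E = -179407/256533 (E = 179407*(-1/256533) = -179407/256533 ≈ -0.69935)
(E - 123808)/(237826 + m) = (-179407/256533 - 123808)/(237826 + 85283) = -31761017071/256533/323109 = -31761017071/256533*1/323109 = -31761017071/82888121097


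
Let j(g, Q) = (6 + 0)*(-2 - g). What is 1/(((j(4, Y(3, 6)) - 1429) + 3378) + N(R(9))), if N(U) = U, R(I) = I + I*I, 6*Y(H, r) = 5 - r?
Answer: 1/2003 ≈ 0.00049925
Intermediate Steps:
Y(H, r) = 5/6 - r/6 (Y(H, r) = (5 - r)/6 = 5/6 - r/6)
R(I) = I + I**2
j(g, Q) = -12 - 6*g (j(g, Q) = 6*(-2 - g) = -12 - 6*g)
1/(((j(4, Y(3, 6)) - 1429) + 3378) + N(R(9))) = 1/((((-12 - 6*4) - 1429) + 3378) + 9*(1 + 9)) = 1/((((-12 - 24) - 1429) + 3378) + 9*10) = 1/(((-36 - 1429) + 3378) + 90) = 1/((-1465 + 3378) + 90) = 1/(1913 + 90) = 1/2003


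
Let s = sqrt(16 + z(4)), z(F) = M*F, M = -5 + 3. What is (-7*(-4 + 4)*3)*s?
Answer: 0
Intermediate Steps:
M = -2
z(F) = -2*F
s = 2*sqrt(2) (s = sqrt(16 - 2*4) = sqrt(16 - 8) = sqrt(8) = 2*sqrt(2) ≈ 2.8284)
(-7*(-4 + 4)*3)*s = (-7*(-4 + 4)*3)*(2*sqrt(2)) = (-0*3)*(2*sqrt(2)) = (-7*0)*(2*sqrt(2)) = 0*(2*sqrt(2)) = 0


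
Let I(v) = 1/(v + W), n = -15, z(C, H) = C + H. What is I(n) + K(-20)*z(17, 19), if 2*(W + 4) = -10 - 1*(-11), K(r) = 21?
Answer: 27970/37 ≈ 755.95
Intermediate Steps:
W = -7/2 (W = -4 + (-10 - 1*(-11))/2 = -4 + (-10 + 11)/2 = -4 + (1/2)*1 = -4 + 1/2 = -7/2 ≈ -3.5000)
I(v) = 1/(-7/2 + v) (I(v) = 1/(v - 7/2) = 1/(-7/2 + v))
I(n) + K(-20)*z(17, 19) = 2/(-7 + 2*(-15)) + 21*(17 + 19) = 2/(-7 - 30) + 21*36 = 2/(-37) + 756 = 2*(-1/37) + 756 = -2/37 + 756 = 27970/37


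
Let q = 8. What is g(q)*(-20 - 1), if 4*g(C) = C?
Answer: -42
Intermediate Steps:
g(C) = C/4
g(q)*(-20 - 1) = ((¼)*8)*(-20 - 1) = 2*(-21) = -42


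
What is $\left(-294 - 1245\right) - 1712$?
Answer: $-3251$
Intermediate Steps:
$\left(-294 - 1245\right) - 1712 = -1539 - 1712 = -3251$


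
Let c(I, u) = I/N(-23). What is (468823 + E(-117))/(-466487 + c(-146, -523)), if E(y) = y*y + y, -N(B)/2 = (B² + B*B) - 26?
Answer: -497831640/481414511 ≈ -1.0341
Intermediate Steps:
N(B) = 52 - 4*B² (N(B) = -2*((B² + B*B) - 26) = -2*((B² + B²) - 26) = -2*(2*B² - 26) = -2*(-26 + 2*B²) = 52 - 4*B²)
c(I, u) = -I/2064 (c(I, u) = I/(52 - 4*(-23)²) = I/(52 - 4*529) = I/(52 - 2116) = I/(-2064) = I*(-1/2064) = -I/2064)
E(y) = y + y² (E(y) = y² + y = y + y²)
(468823 + E(-117))/(-466487 + c(-146, -523)) = (468823 - 117*(1 - 117))/(-466487 - 1/2064*(-146)) = (468823 - 117*(-116))/(-466487 + 73/1032) = (468823 + 13572)/(-481414511/1032) = 482395*(-1032/481414511) = -497831640/481414511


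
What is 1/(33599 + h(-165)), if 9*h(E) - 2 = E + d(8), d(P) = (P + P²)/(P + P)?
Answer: 18/604465 ≈ 2.9778e-5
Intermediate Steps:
d(P) = (P + P²)/(2*P) (d(P) = (P + P²)/((2*P)) = (P + P²)*(1/(2*P)) = (P + P²)/(2*P))
h(E) = 13/18 + E/9 (h(E) = 2/9 + (E + (½ + (½)*8))/9 = 2/9 + (E + (½ + 4))/9 = 2/9 + (E + 9/2)/9 = 2/9 + (9/2 + E)/9 = 2/9 + (½ + E/9) = 13/18 + E/9)
1/(33599 + h(-165)) = 1/(33599 + (13/18 + (⅑)*(-165))) = 1/(33599 + (13/18 - 55/3)) = 1/(33599 - 317/18) = 1/(604465/18) = 18/604465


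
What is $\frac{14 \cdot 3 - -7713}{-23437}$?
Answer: $- \frac{7755}{23437} \approx -0.33089$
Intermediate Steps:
$\frac{14 \cdot 3 - -7713}{-23437} = \left(42 + 7713\right) \left(- \frac{1}{23437}\right) = 7755 \left(- \frac{1}{23437}\right) = - \frac{7755}{23437}$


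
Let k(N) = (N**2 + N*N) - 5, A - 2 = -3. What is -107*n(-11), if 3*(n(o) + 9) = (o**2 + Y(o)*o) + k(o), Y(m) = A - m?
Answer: -23647/3 ≈ -7882.3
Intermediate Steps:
A = -1 (A = 2 - 3 = -1)
k(N) = -5 + 2*N**2 (k(N) = (N**2 + N**2) - 5 = 2*N**2 - 5 = -5 + 2*N**2)
Y(m) = -1 - m
n(o) = -32/3 + o**2 + o*(-1 - o)/3 (n(o) = -9 + ((o**2 + (-1 - o)*o) + (-5 + 2*o**2))/3 = -9 + ((o**2 + o*(-1 - o)) + (-5 + 2*o**2))/3 = -9 + (-5 + 3*o**2 + o*(-1 - o))/3 = -9 + (-5/3 + o**2 + o*(-1 - o)/3) = -32/3 + o**2 + o*(-1 - o)/3)
-107*n(-11) = -107*(-32/3 - 1/3*(-11) + (2/3)*(-11)**2) = -107*(-32/3 + 11/3 + (2/3)*121) = -107*(-32/3 + 11/3 + 242/3) = -107*221/3 = -23647/3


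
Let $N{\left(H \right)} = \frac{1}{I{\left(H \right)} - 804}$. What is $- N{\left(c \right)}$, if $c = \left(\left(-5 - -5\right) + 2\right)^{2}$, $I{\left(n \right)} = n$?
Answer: $\frac{1}{800} \approx 0.00125$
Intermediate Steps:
$c = 4$ ($c = \left(\left(-5 + 5\right) + 2\right)^{2} = \left(0 + 2\right)^{2} = 2^{2} = 4$)
$N{\left(H \right)} = \frac{1}{-804 + H}$ ($N{\left(H \right)} = \frac{1}{H - 804} = \frac{1}{-804 + H}$)
$- N{\left(c \right)} = - \frac{1}{-804 + 4} = - \frac{1}{-800} = \left(-1\right) \left(- \frac{1}{800}\right) = \frac{1}{800}$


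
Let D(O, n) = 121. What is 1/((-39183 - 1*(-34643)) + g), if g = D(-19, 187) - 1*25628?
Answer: -1/30047 ≈ -3.3281e-5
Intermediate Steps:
g = -25507 (g = 121 - 1*25628 = 121 - 25628 = -25507)
1/((-39183 - 1*(-34643)) + g) = 1/((-39183 - 1*(-34643)) - 25507) = 1/((-39183 + 34643) - 25507) = 1/(-4540 - 25507) = 1/(-30047) = -1/30047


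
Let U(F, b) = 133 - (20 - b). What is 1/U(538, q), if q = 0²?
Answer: 1/113 ≈ 0.0088496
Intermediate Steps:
q = 0
U(F, b) = 113 + b (U(F, b) = 133 + (-20 + b) = 113 + b)
1/U(538, q) = 1/(113 + 0) = 1/113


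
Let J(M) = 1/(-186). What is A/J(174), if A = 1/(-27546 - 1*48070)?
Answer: 93/37808 ≈ 0.0024598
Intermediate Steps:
J(M) = -1/186
A = -1/75616 (A = 1/(-27546 - 48070) = 1/(-75616) = -1/75616 ≈ -1.3225e-5)
A/J(174) = -1/(75616*(-1/186)) = -1/75616*(-186) = 93/37808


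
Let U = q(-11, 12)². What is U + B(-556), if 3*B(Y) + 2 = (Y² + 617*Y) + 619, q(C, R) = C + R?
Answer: -33296/3 ≈ -11099.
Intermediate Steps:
U = 1 (U = (-11 + 12)² = 1² = 1)
B(Y) = 617/3 + Y²/3 + 617*Y/3 (B(Y) = -⅔ + ((Y² + 617*Y) + 619)/3 = -⅔ + (619 + Y² + 617*Y)/3 = -⅔ + (619/3 + Y²/3 + 617*Y/3) = 617/3 + Y²/3 + 617*Y/3)
U + B(-556) = 1 + (617/3 + (⅓)*(-556)² + (617/3)*(-556)) = 1 + (617/3 + (⅓)*309136 - 343052/3) = 1 + (617/3 + 309136/3 - 343052/3) = 1 - 33299/3 = -33296/3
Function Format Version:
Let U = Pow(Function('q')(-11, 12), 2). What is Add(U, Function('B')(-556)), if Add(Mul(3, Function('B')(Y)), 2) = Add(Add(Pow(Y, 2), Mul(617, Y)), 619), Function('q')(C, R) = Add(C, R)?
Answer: Rational(-33296, 3) ≈ -11099.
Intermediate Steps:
U = 1 (U = Pow(Add(-11, 12), 2) = Pow(1, 2) = 1)
Function('B')(Y) = Add(Rational(617, 3), Mul(Rational(1, 3), Pow(Y, 2)), Mul(Rational(617, 3), Y)) (Function('B')(Y) = Add(Rational(-2, 3), Mul(Rational(1, 3), Add(Add(Pow(Y, 2), Mul(617, Y)), 619))) = Add(Rational(-2, 3), Mul(Rational(1, 3), Add(619, Pow(Y, 2), Mul(617, Y)))) = Add(Rational(-2, 3), Add(Rational(619, 3), Mul(Rational(1, 3), Pow(Y, 2)), Mul(Rational(617, 3), Y))) = Add(Rational(617, 3), Mul(Rational(1, 3), Pow(Y, 2)), Mul(Rational(617, 3), Y)))
Add(U, Function('B')(-556)) = Add(1, Add(Rational(617, 3), Mul(Rational(1, 3), Pow(-556, 2)), Mul(Rational(617, 3), -556))) = Add(1, Add(Rational(617, 3), Mul(Rational(1, 3), 309136), Rational(-343052, 3))) = Add(1, Add(Rational(617, 3), Rational(309136, 3), Rational(-343052, 3))) = Add(1, Rational(-33299, 3)) = Rational(-33296, 3)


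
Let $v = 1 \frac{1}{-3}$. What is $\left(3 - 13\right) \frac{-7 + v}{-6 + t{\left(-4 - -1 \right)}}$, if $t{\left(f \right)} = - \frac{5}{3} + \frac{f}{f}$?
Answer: $-11$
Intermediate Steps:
$t{\left(f \right)} = - \frac{2}{3}$ ($t{\left(f \right)} = \left(-5\right) \frac{1}{3} + 1 = - \frac{5}{3} + 1 = - \frac{2}{3}$)
$v = - \frac{1}{3}$ ($v = 1 \left(- \frac{1}{3}\right) = - \frac{1}{3} \approx -0.33333$)
$\left(3 - 13\right) \frac{-7 + v}{-6 + t{\left(-4 - -1 \right)}} = \left(3 - 13\right) \frac{-7 - \frac{1}{3}}{-6 - \frac{2}{3}} = - 10 \left(- \frac{22}{3 \left(- \frac{20}{3}\right)}\right) = - 10 \left(\left(- \frac{22}{3}\right) \left(- \frac{3}{20}\right)\right) = \left(-10\right) \frac{11}{10} = -11$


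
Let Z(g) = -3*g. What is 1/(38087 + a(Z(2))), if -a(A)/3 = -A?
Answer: 1/38069 ≈ 2.6268e-5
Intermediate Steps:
a(A) = 3*A (a(A) = -(-3)*A = 3*A)
1/(38087 + a(Z(2))) = 1/(38087 + 3*(-3*2)) = 1/(38087 + 3*(-6)) = 1/(38087 - 18) = 1/38069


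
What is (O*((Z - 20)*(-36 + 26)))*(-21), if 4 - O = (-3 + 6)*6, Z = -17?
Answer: 108780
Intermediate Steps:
O = -14 (O = 4 - (-3 + 6)*6 = 4 - 3*6 = 4 - 1*18 = 4 - 18 = -14)
(O*((Z - 20)*(-36 + 26)))*(-21) = -14*(-17 - 20)*(-36 + 26)*(-21) = -(-518)*(-10)*(-21) = -14*370*(-21) = -5180*(-21) = 108780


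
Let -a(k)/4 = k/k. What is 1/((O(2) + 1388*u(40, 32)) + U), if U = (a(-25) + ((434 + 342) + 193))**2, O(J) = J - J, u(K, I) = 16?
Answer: 1/953433 ≈ 1.0488e-6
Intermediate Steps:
a(k) = -4 (a(k) = -4*k/k = -4*1 = -4)
O(J) = 0
U = 931225 (U = (-4 + ((434 + 342) + 193))**2 = (-4 + (776 + 193))**2 = (-4 + 969)**2 = 965**2 = 931225)
1/((O(2) + 1388*u(40, 32)) + U) = 1/((0 + 1388*16) + 931225) = 1/((0 + 22208) + 931225) = 1/(22208 + 931225) = 1/953433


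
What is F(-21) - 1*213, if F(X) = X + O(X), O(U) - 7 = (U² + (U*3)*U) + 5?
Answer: 1542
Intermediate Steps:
O(U) = 12 + 4*U² (O(U) = 7 + ((U² + (U*3)*U) + 5) = 7 + ((U² + (3*U)*U) + 5) = 7 + ((U² + 3*U²) + 5) = 7 + (4*U² + 5) = 7 + (5 + 4*U²) = 12 + 4*U²)
F(X) = 12 + X + 4*X² (F(X) = X + (12 + 4*X²) = 12 + X + 4*X²)
F(-21) - 1*213 = (12 - 21 + 4*(-21)²) - 1*213 = (12 - 21 + 4*441) - 213 = (12 - 21 + 1764) - 213 = 1755 - 213 = 1542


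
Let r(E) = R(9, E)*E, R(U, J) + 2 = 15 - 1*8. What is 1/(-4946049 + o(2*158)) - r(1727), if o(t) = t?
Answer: -42706404456/4945733 ≈ -8635.0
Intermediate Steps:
R(U, J) = 5 (R(U, J) = -2 + (15 - 1*8) = -2 + (15 - 8) = -2 + 7 = 5)
r(E) = 5*E
1/(-4946049 + o(2*158)) - r(1727) = 1/(-4946049 + 2*158) - 5*1727 = 1/(-4946049 + 316) - 1*8635 = 1/(-4945733) - 8635 = -1/4945733 - 8635 = -42706404456/4945733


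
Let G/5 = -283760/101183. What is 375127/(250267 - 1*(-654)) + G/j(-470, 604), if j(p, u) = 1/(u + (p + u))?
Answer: -262694999047159/25388939543 ≈ -10347.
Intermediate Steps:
j(p, u) = 1/(p + 2*u)
G = -1418800/101183 (G = 5*(-283760/101183) = -1418800/101183 ≈ -14.022)
375127/(250267 - 1*(-654)) + G/j(-470, 604) = 375127/(250267 - 1*(-654)) - 1418800/(101183*(1/(-470 + 2*604))) = 375127/(250267 + 654) - 1418800/(101183*(1/(-470 + 1208))) = 375127/250921 - 1418800/(101183*(1/738)) = 375127*(1/250921) - 1418800/(101183*1/738) = 375127/250921 - 1418800/101183*738 = 375127/250921 - 1047074400/101183 = -262694999047159/25388939543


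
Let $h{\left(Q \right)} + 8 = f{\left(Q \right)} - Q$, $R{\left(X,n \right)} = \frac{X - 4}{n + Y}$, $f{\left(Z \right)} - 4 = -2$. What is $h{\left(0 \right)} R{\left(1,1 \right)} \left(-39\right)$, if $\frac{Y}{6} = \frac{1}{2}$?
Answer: $- \frac{351}{2} \approx -175.5$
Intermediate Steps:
$f{\left(Z \right)} = 2$ ($f{\left(Z \right)} = 4 - 2 = 2$)
$Y = 3$ ($Y = \frac{6}{2} = 6 \cdot \frac{1}{2} = 3$)
$R{\left(X,n \right)} = \frac{-4 + X}{3 + n}$ ($R{\left(X,n \right)} = \frac{X - 4}{n + 3} = \frac{-4 + X}{3 + n}$)
$h{\left(Q \right)} = -6 - Q$ ($h{\left(Q \right)} = -8 - \left(-2 + Q\right) = -6 - Q$)
$h{\left(0 \right)} R{\left(1,1 \right)} \left(-39\right) = \left(-6 - 0\right) \frac{-4 + 1}{3 + 1} \left(-39\right) = \left(-6 + 0\right) \frac{1}{4} \left(-3\right) \left(-39\right) = - 6 \cdot \frac{1}{4} \left(-3\right) \left(-39\right) = \left(-6\right) \left(- \frac{3}{4}\right) \left(-39\right) = \frac{9}{2} \left(-39\right) = - \frac{351}{2}$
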